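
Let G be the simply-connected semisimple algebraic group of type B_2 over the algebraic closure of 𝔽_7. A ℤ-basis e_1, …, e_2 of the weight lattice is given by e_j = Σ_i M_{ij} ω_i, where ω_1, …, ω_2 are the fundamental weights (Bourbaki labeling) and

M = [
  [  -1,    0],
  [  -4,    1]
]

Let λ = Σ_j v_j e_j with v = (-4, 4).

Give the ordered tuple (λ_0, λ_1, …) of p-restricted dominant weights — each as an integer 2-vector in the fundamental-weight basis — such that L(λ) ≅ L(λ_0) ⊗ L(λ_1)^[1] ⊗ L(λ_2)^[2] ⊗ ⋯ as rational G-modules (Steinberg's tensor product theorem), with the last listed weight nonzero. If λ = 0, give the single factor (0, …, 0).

((4, 6), (0, 2))

In the fundamental-weight basis, λ has coordinates c = M·v (v = (-4, 4)):
  c_1 = -1*-4 + 0*4 = 4
  c_2 = -4*-4 + 1*4 = 20
Base-7 expansion of each c_i:
  c_1 = 4 = 4·7^0
  c_2 = 20 = 6·7^0 + 2·7^1
λ_0 = (4, 6)
λ_1 = (0, 2)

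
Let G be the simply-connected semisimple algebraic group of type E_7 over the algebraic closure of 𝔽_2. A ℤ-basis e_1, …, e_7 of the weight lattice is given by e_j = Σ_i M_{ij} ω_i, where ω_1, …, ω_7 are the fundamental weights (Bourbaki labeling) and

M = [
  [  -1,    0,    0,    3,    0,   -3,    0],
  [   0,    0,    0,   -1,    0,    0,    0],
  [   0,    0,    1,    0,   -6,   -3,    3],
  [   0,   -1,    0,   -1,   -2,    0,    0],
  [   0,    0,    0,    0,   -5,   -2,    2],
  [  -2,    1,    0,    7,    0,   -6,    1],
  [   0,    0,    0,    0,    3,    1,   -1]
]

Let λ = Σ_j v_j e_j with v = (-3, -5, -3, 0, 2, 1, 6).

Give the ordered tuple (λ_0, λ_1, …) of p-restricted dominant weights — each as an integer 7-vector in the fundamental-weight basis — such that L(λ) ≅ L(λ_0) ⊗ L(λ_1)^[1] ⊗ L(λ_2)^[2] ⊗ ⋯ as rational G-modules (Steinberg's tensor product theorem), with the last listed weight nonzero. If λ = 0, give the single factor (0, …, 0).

((0, 0, 0, 1, 0, 1, 1),)

In the fundamental-weight basis, λ has coordinates c = M·v (v = (-3, -5, -3, 0, 2, 1, 6)):
  c_1 = (-1)·(-3) + (0)·(-5) + (0)·(-3) + (3)·(0) + (0)·(2) + (-3)·(1) + (0)·(6) = 0
  c_2 = (0)·(-3) + (0)·(-5) + (0)·(-3) + (-1)·(0) + (0)·(2) + (0)·(1) + (0)·(6) = 0
  c_3 = (0)·(-3) + (0)·(-5) + (1)·(-3) + (0)·(0) + (-6)·(2) + (-3)·(1) + (3)·(6) = 0
  c_4 = (0)·(-3) + (-1)·(-5) + (0)·(-3) + (-1)·(0) + (-2)·(2) + (0)·(1) + (0)·(6) = 1
  c_5 = (0)·(-3) + (0)·(-5) + (0)·(-3) + (0)·(0) + (-5)·(2) + (-2)·(1) + (2)·(6) = 0
  c_6 = (-2)·(-3) + (1)·(-5) + (0)·(-3) + (7)·(0) + (0)·(2) + (-6)·(1) + (1)·(6) = 1
  c_7 = (0)·(-3) + (0)·(-5) + (0)·(-3) + (0)·(0) + (3)·(2) + (1)·(1) + (-1)·(6) = 1
Expand coordinatewise in base 2:
  c_1 = 0
  c_2 = 0
  c_3 = 0
  c_4 = 1 = 1·2^0
  c_5 = 0
  c_6 = 1 = 1·2^0
  c_7 = 1 = 1·2^0
p-restricted factor λ_0 = (0, 0, 0, 1, 0, 1, 1)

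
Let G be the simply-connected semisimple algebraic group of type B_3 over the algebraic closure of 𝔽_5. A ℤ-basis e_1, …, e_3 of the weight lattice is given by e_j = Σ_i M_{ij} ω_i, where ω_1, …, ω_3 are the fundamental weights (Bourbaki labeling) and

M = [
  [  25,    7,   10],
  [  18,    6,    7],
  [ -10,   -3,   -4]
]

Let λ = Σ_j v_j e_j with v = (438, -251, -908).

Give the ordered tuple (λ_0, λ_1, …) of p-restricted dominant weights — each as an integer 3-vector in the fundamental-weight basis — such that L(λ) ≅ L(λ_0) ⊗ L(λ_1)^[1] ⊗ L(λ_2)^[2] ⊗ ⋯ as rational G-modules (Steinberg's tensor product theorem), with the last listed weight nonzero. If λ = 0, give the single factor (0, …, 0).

In the fundamental-weight basis, λ has coordinates c = M·v (v = (438, -251, -908)):
  c_1 = 25·438 + (7)·(-251) + (10)·(-908) = 113
  c_2 = 18·438 + (6)·(-251) + (7)·(-908) = 22
  c_3 = (-10)·(438) + (-3)·(-251) + (-4)·(-908) = 5
p = 5; digits c_i = Σ_j d_{ij}·5^j, 0 ≤ d_{ij} < 5:
  c_1 = 113 = 3·5^0 + 2·5^1 + 4·5^2
  c_2 = 22 = 2·5^0 + 4·5^1
  c_3 = 5 = 0·5^0 + 1·5^1
p-restricted factor λ_0 = (3, 2, 0)
p-restricted factor λ_1 = (2, 4, 1)
p-restricted factor λ_2 = (4, 0, 0)

((3, 2, 0), (2, 4, 1), (4, 0, 0))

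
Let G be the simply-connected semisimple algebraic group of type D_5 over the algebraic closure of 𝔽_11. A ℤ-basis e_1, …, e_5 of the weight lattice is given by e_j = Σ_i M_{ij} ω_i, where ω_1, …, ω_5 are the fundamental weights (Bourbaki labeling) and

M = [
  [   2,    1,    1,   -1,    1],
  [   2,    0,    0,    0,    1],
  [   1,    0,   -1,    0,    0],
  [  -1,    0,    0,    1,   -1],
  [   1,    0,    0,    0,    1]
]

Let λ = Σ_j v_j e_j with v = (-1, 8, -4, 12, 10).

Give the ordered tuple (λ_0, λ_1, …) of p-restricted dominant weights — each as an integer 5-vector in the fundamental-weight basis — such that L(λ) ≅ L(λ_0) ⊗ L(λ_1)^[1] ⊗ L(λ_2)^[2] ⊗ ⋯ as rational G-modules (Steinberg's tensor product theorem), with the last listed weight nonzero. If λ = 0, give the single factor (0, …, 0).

ω-coordinates c = M·v, v = (-1, 8, -4, 12, 10):
  c_1 = (2)·(-1) + (1)·(8) + (1)·(-4) + (-1)·(12) + (1)·(10) = 0
  c_2 = (2)·(-1) + (0)·(8) + (0)·(-4) + (0)·(12) + (1)·(10) = 8
  c_3 = (1)·(-1) + (0)·(8) + (-1)·(-4) + (0)·(12) + (0)·(10) = 3
  c_4 = (-1)·(-1) + (0)·(8) + (0)·(-4) + (1)·(12) + (-1)·(10) = 3
  c_5 = (1)·(-1) + (0)·(8) + (0)·(-4) + (0)·(12) + (1)·(10) = 9
Writing each c_i in base p = 11:
  c_1 = 0
  c_2 = 8 = 8·11^0
  c_3 = 3 = 3·11^0
  c_4 = 3 = 3·11^0
  c_5 = 9 = 9·11^0
Factor λ_0 = (0, 8, 3, 3, 9)

((0, 8, 3, 3, 9),)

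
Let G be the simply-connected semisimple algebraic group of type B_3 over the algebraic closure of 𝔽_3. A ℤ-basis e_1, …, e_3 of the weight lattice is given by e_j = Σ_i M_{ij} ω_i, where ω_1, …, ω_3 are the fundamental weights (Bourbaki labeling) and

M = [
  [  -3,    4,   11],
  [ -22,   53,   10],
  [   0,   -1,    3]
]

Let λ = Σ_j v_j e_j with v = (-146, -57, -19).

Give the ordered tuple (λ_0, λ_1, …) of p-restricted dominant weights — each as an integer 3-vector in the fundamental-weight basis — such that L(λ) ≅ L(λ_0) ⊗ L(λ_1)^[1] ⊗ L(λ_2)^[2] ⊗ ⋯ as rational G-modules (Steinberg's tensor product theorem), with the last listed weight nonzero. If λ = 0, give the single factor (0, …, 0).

ω-coordinates c = M·v, v = (-146, -57, -19):
  c_1 = (-3)·(-146) + (4)·(-57) + (11)·(-19) = 1
  c_2 = (-22)·(-146) + (53)·(-57) + (10)·(-19) = 1
  c_3 = (0)·(-146) + (-1)·(-57) + (3)·(-19) = 0
p = 3; digits c_i = Σ_j d_{ij}·3^j, 0 ≤ d_{ij} < 3:
  c_1 = 1 = 1·3^0
  c_2 = 1 = 1·3^0
  c_3 = 0
p-restricted factor λ_0 = (1, 1, 0)

((1, 1, 0),)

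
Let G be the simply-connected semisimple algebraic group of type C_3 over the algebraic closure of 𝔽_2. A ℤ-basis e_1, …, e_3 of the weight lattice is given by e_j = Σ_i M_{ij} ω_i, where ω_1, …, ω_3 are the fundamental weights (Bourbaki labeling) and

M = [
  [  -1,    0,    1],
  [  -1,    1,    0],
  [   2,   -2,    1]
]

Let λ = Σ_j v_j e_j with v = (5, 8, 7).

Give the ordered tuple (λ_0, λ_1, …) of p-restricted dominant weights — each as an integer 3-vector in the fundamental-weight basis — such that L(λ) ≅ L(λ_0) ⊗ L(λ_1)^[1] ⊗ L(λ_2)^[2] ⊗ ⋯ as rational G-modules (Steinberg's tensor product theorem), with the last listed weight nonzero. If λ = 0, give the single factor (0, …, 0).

((0, 1, 1), (1, 1, 0))

ω-coordinates c = M·v, v = (5, 8, 7):
  c_1 = -1*5 + 0*8 + 1*7 = 2
  c_2 = -1*5 + 1*8 + 0*7 = 3
  c_3 = 2*5 + -2*8 + 1*7 = 1
Base-2 expansion of each c_i:
  c_1 = 2 = 0·2^0 + 1·2^1
  c_2 = 3 = 1·2^0 + 1·2^1
  c_3 = 1 = 1·2^0
Factor λ_0 = (0, 1, 1)
Factor λ_1 = (1, 1, 0)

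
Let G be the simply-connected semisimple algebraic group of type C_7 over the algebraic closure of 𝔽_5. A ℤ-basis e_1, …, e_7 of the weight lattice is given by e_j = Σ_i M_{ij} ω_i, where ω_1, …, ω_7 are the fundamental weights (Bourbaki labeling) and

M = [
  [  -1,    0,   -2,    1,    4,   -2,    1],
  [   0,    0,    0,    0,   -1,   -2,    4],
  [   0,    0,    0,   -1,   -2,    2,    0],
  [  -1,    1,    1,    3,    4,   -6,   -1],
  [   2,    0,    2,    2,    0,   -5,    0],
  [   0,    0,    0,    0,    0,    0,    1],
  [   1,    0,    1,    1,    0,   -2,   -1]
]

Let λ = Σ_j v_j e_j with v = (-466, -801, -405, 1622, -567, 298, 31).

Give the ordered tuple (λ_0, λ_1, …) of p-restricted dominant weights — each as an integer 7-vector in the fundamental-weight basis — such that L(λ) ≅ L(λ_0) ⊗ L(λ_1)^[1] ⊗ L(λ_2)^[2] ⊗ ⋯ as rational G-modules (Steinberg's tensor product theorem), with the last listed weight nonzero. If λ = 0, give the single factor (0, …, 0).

((0, 0, 3, 4, 2, 1, 4), (3, 4, 1, 2, 2, 1, 4), (2, 3, 4, 1, 0, 1, 4))

Converting to the ω-basis (c_i = row i of M dotted with v = (-466, -801, -405, 1622, -567, 298, 31)):
  c_1 = (-1)·(-466) + (0)·(-801) + (-2)·(-405) + 1·1622 + (4)·(-567) + (-2)·(298) + 1·31 = 65
  c_2 = (0)·(-466) + (0)·(-801) + (0)·(-405) + 0·1622 + (-1)·(-567) + (-2)·(298) + 4·31 = 95
  c_3 = (0)·(-466) + (0)·(-801) + (0)·(-405) + (-1)·(1622) + (-2)·(-567) + 2·298 + 0·31 = 108
  c_4 = (-1)·(-466) + (1)·(-801) + (1)·(-405) + 3·1622 + (4)·(-567) + (-6)·(298) + (-1)·(31) = 39
  c_5 = (2)·(-466) + (0)·(-801) + (2)·(-405) + 2·1622 + (0)·(-567) + (-5)·(298) + 0·31 = 12
  c_6 = (0)·(-466) + (0)·(-801) + (0)·(-405) + 0·1622 + (0)·(-567) + 0·298 + 1·31 = 31
  c_7 = (1)·(-466) + (0)·(-801) + (1)·(-405) + 1·1622 + (0)·(-567) + (-2)·(298) + (-1)·(31) = 124
p = 5; digits c_i = Σ_j d_{ij}·5^j, 0 ≤ d_{ij} < 5:
  c_1 = 65 = 0·5^0 + 3·5^1 + 2·5^2
  c_2 = 95 = 0·5^0 + 4·5^1 + 3·5^2
  c_3 = 108 = 3·5^0 + 1·5^1 + 4·5^2
  c_4 = 39 = 4·5^0 + 2·5^1 + 1·5^2
  c_5 = 12 = 2·5^0 + 2·5^1
  c_6 = 31 = 1·5^0 + 1·5^1 + 1·5^2
  c_7 = 124 = 4·5^0 + 4·5^1 + 4·5^2
p-restricted factor λ_0 = (0, 0, 3, 4, 2, 1, 4)
p-restricted factor λ_1 = (3, 4, 1, 2, 2, 1, 4)
p-restricted factor λ_2 = (2, 3, 4, 1, 0, 1, 4)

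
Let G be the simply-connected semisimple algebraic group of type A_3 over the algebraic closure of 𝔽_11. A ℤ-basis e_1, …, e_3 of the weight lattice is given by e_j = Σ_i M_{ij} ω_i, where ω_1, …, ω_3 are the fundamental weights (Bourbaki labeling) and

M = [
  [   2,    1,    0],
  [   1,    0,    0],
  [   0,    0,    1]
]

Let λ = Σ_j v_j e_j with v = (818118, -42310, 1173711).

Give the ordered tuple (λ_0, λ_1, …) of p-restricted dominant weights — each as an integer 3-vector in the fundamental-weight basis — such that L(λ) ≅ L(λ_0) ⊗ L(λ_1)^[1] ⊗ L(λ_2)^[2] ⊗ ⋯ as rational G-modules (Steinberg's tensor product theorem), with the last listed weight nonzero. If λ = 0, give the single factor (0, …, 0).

Converting to the ω-basis (c_i = row i of M dotted with v = (818118, -42310, 1173711)):
  c_1 = (2)·(818118) + (1)·(-42310) + (0)·(1173711) = 1593926
  c_2 = (1)·(818118) + (0)·(-42310) + (0)·(1173711) = 818118
  c_3 = (0)·(818118) + (0)·(-42310) + (1)·(1173711) = 1173711
Base-11 expansion of each c_i:
  c_1 = 1593926 = 4·11^0 + 10·11^1 + 5·11^2 + 9·11^3 + 9·11^4 + 9·11^5
  c_2 = 818118 = 4·11^0 + 3·11^1 + 7·11^2 + 9·11^3 + 0·11^4 + 5·11^5
  c_3 = 1173711 = 0·11^0 + 1·11^1 + 9·11^2 + 1·11^3 + 3·11^4 + 7·11^5
p-restricted factor λ_0 = (4, 4, 0)
p-restricted factor λ_1 = (10, 3, 1)
p-restricted factor λ_2 = (5, 7, 9)
p-restricted factor λ_3 = (9, 9, 1)
p-restricted factor λ_4 = (9, 0, 3)
p-restricted factor λ_5 = (9, 5, 7)

((4, 4, 0), (10, 3, 1), (5, 7, 9), (9, 9, 1), (9, 0, 3), (9, 5, 7))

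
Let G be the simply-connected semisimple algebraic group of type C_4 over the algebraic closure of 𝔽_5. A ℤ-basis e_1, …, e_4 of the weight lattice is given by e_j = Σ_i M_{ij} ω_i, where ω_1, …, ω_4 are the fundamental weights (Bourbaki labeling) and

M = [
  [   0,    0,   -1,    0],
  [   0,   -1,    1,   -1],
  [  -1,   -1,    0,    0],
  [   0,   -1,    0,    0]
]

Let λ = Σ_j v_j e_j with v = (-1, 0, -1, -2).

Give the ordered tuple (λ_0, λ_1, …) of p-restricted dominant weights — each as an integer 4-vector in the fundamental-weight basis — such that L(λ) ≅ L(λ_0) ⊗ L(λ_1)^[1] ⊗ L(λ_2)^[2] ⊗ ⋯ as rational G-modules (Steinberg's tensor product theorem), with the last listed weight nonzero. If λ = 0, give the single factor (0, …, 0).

Change of basis e → ω: c = M·v where v = (-1, 0, -1, -2):
  c_1 = 0*-1 + 0*0 + -1*-1 + 0*-2 = 1
  c_2 = 0*-1 + -1*0 + 1*-1 + -1*-2 = 1
  c_3 = -1*-1 + -1*0 + 0*-1 + 0*-2 = 1
  c_4 = 0*-1 + -1*0 + 0*-1 + 0*-2 = 0
Writing each c_i in base p = 5:
  c_1 = 1 = 1·5^0
  c_2 = 1 = 1·5^0
  c_3 = 1 = 1·5^0
  c_4 = 0
Factor λ_0 = (1, 1, 1, 0)

((1, 1, 1, 0),)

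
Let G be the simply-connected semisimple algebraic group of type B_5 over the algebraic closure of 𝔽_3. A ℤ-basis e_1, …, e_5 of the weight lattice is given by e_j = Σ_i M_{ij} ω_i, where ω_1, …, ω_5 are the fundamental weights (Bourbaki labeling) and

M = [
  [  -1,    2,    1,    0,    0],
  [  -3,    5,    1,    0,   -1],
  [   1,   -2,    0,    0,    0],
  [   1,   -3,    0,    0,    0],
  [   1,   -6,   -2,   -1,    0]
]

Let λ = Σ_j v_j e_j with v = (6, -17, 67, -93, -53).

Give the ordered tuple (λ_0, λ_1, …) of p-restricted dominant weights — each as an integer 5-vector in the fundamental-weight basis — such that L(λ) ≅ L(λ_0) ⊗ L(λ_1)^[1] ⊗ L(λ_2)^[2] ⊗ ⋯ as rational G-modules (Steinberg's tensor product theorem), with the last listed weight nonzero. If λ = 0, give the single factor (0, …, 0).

In the fundamental-weight basis, λ has coordinates c = M·v (v = (6, -17, 67, -93, -53)):
  c_1 = -1*6 + 2*-17 + 1*67 + 0*-93 + 0*-53 = 27
  c_2 = -3*6 + 5*-17 + 1*67 + 0*-93 + -1*-53 = 17
  c_3 = 1*6 + -2*-17 + 0*67 + 0*-93 + 0*-53 = 40
  c_4 = 1*6 + -3*-17 + 0*67 + 0*-93 + 0*-53 = 57
  c_5 = 1*6 + -6*-17 + -2*67 + -1*-93 + 0*-53 = 67
p = 3; digits c_i = Σ_j d_{ij}·3^j, 0 ≤ d_{ij} < 3:
  c_1 = 27 = 0·3^0 + 0·3^1 + 0·3^2 + 1·3^3
  c_2 = 17 = 2·3^0 + 2·3^1 + 1·3^2
  c_3 = 40 = 1·3^0 + 1·3^1 + 1·3^2 + 1·3^3
  c_4 = 57 = 0·3^0 + 1·3^1 + 0·3^2 + 2·3^3
  c_5 = 67 = 1·3^0 + 1·3^1 + 1·3^2 + 2·3^3
λ_0 = (0, 2, 1, 0, 1)
λ_1 = (0, 2, 1, 1, 1)
λ_2 = (0, 1, 1, 0, 1)
λ_3 = (1, 0, 1, 2, 2)

((0, 2, 1, 0, 1), (0, 2, 1, 1, 1), (0, 1, 1, 0, 1), (1, 0, 1, 2, 2))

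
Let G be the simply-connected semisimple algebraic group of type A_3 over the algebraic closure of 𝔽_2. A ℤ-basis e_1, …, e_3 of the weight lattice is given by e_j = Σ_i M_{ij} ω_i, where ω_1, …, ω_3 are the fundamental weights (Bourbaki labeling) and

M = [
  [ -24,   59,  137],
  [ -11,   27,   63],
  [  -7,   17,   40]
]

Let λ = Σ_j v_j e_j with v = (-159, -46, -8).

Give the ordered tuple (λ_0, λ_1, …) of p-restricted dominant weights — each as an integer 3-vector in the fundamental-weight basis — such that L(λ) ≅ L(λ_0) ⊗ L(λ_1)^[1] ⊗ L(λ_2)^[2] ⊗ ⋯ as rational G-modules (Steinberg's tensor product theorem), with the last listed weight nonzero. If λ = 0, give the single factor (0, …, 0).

((0, 1, 1), (1, 1, 1), (1, 0, 0), (0, 0, 1))

Compute c_i = Σ_j M_{ij} v_j with v = (-159, -46, -8):
  c_1 = (-24)·(-159) + (59)·(-46) + (137)·(-8) = 6
  c_2 = (-11)·(-159) + (27)·(-46) + (63)·(-8) = 3
  c_3 = (-7)·(-159) + (17)·(-46) + (40)·(-8) = 11
Base-2 expansion of each c_i:
  c_1 = 6 = 0·2^0 + 1·2^1 + 1·2^2
  c_2 = 3 = 1·2^0 + 1·2^1
  c_3 = 11 = 1·2^0 + 1·2^1 + 0·2^2 + 1·2^3
p-restricted factor λ_0 = (0, 1, 1)
p-restricted factor λ_1 = (1, 1, 1)
p-restricted factor λ_2 = (1, 0, 0)
p-restricted factor λ_3 = (0, 0, 1)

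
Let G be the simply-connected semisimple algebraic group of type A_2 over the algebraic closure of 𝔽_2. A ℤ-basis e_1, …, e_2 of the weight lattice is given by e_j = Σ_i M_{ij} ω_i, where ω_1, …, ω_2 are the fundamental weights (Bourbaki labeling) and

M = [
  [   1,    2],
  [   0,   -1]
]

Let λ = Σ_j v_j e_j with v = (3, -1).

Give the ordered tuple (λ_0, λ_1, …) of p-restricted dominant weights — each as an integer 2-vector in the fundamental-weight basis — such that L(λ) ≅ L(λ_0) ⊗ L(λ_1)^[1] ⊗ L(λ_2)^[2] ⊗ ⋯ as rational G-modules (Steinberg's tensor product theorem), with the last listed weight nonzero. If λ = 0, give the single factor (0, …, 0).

Change of basis e → ω: c = M·v where v = (3, -1):
  c_1 = (1)·(3) + (2)·(-1) = 1
  c_2 = (0)·(3) + (-1)·(-1) = 1
Base-2 expansion of each c_i:
  c_1 = 1 = 1·2^0
  c_2 = 1 = 1·2^0
λ_0 = (1, 1)

((1, 1),)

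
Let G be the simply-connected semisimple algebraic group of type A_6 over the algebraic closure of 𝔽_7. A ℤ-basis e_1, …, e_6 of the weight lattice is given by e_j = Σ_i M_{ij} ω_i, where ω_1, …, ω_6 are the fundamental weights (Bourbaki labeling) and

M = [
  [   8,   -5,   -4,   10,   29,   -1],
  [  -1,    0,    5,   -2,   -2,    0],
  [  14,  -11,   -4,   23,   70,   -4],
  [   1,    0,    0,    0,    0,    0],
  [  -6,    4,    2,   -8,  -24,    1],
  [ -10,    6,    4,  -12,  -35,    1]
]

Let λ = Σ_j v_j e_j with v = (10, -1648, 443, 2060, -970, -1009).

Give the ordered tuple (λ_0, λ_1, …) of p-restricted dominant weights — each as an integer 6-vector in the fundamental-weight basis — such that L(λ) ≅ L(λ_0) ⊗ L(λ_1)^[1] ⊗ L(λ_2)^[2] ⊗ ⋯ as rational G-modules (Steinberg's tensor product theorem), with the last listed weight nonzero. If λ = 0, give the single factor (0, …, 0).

((6, 4, 5, 3, 4, 5), (3, 3, 1, 1, 3, 0))

Compute c_i = Σ_j M_{ij} v_j with v = (10, -1648, 443, 2060, -970, -1009):
  c_1 = (8)·(10) + (-5)·(-1648) + (-4)·(443) + (10)·(2060) + (29)·(-970) + (-1)·(-1009) = 27
  c_2 = (-1)·(10) + (0)·(-1648) + (5)·(443) + (-2)·(2060) + (-2)·(-970) + (0)·(-1009) = 25
  c_3 = (14)·(10) + (-11)·(-1648) + (-4)·(443) + (23)·(2060) + (70)·(-970) + (-4)·(-1009) = 12
  c_4 = (1)·(10) + (0)·(-1648) + (0)·(443) + (0)·(2060) + (0)·(-970) + (0)·(-1009) = 10
  c_5 = (-6)·(10) + (4)·(-1648) + (2)·(443) + (-8)·(2060) + (-24)·(-970) + (1)·(-1009) = 25
  c_6 = (-10)·(10) + (6)·(-1648) + (4)·(443) + (-12)·(2060) + (-35)·(-970) + (1)·(-1009) = 5
p = 7; digits c_i = Σ_j d_{ij}·7^j, 0 ≤ d_{ij} < 7:
  c_1 = 27 = 6·7^0 + 3·7^1
  c_2 = 25 = 4·7^0 + 3·7^1
  c_3 = 12 = 5·7^0 + 1·7^1
  c_4 = 10 = 3·7^0 + 1·7^1
  c_5 = 25 = 4·7^0 + 3·7^1
  c_6 = 5 = 5·7^0
Factor λ_0 = (6, 4, 5, 3, 4, 5)
Factor λ_1 = (3, 3, 1, 1, 3, 0)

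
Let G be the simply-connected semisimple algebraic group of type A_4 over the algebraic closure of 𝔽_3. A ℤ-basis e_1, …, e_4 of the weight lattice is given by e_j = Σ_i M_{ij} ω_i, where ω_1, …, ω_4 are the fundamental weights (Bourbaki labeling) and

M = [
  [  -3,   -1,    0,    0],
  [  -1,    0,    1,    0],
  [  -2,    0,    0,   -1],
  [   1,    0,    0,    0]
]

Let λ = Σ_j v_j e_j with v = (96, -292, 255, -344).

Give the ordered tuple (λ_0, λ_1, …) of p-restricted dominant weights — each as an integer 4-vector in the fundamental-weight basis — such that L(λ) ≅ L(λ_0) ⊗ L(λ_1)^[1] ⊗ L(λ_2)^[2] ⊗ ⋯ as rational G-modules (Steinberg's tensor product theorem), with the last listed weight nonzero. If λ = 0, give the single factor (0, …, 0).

((1, 0, 2, 0), (1, 2, 2, 2), (0, 2, 1, 1), (0, 2, 2, 0), (0, 1, 1, 1))

Converting to the ω-basis (c_i = row i of M dotted with v = (96, -292, 255, -344)):
  c_1 = (-3)·(96) + (-1)·(-292) + (0)·(255) + (0)·(-344) = 4
  c_2 = (-1)·(96) + (0)·(-292) + (1)·(255) + (0)·(-344) = 159
  c_3 = (-2)·(96) + (0)·(-292) + (0)·(255) + (-1)·(-344) = 152
  c_4 = (1)·(96) + (0)·(-292) + (0)·(255) + (0)·(-344) = 96
Base-3 expansion of each c_i:
  c_1 = 4 = 1·3^0 + 1·3^1
  c_2 = 159 = 0·3^0 + 2·3^1 + 2·3^2 + 2·3^3 + 1·3^4
  c_3 = 152 = 2·3^0 + 2·3^1 + 1·3^2 + 2·3^3 + 1·3^4
  c_4 = 96 = 0·3^0 + 2·3^1 + 1·3^2 + 0·3^3 + 1·3^4
λ_0 = (1, 0, 2, 0)
λ_1 = (1, 2, 2, 2)
λ_2 = (0, 2, 1, 1)
λ_3 = (0, 2, 2, 0)
λ_4 = (0, 1, 1, 1)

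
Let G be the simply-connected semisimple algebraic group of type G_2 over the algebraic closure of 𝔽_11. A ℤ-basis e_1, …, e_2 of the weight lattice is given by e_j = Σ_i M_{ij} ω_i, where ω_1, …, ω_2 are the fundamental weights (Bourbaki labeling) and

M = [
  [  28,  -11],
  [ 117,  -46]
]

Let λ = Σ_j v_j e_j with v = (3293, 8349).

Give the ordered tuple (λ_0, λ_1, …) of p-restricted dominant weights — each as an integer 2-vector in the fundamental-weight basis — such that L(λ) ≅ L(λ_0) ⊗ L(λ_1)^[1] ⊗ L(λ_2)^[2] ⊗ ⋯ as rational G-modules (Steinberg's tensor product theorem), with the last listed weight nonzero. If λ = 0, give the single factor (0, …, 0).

Converting to the ω-basis (c_i = row i of M dotted with v = (3293, 8349)):
  c_1 = (28)·(3293) + (-11)·(8349) = 365
  c_2 = (117)·(3293) + (-46)·(8349) = 1227
p = 11; digits c_i = Σ_j d_{ij}·11^j, 0 ≤ d_{ij} < 11:
  c_1 = 365 = 2·11^0 + 0·11^1 + 3·11^2
  c_2 = 1227 = 6·11^0 + 1·11^1 + 10·11^2
λ_0 = (2, 6)
λ_1 = (0, 1)
λ_2 = (3, 10)

((2, 6), (0, 1), (3, 10))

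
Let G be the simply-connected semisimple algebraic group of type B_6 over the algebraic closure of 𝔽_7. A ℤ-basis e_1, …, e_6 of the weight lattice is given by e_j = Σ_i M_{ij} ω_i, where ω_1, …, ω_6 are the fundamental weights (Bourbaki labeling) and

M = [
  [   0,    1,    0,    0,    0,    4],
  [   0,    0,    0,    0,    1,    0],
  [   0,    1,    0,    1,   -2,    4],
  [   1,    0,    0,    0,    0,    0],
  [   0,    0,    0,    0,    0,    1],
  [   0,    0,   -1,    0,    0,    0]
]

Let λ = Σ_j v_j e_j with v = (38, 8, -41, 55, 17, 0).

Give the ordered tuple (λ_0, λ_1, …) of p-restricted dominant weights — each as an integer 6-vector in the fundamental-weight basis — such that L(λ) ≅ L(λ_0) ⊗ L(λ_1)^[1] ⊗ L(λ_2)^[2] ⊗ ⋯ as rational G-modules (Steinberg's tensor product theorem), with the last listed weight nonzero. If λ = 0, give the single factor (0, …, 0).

Change of basis e → ω: c = M·v where v = (38, 8, -41, 55, 17, 0):
  c_1 = (0)·(38) + (1)·(8) + (0)·(-41) + (0)·(55) + (0)·(17) + (4)·(0) = 8
  c_2 = (0)·(38) + (0)·(8) + (0)·(-41) + (0)·(55) + (1)·(17) + (0)·(0) = 17
  c_3 = (0)·(38) + (1)·(8) + (0)·(-41) + (1)·(55) + (-2)·(17) + (4)·(0) = 29
  c_4 = (1)·(38) + (0)·(8) + (0)·(-41) + (0)·(55) + (0)·(17) + (0)·(0) = 38
  c_5 = (0)·(38) + (0)·(8) + (0)·(-41) + (0)·(55) + (0)·(17) + (1)·(0) = 0
  c_6 = (0)·(38) + (0)·(8) + (-1)·(-41) + (0)·(55) + (0)·(17) + (0)·(0) = 41
Writing each c_i in base p = 7:
  c_1 = 8 = 1·7^0 + 1·7^1
  c_2 = 17 = 3·7^0 + 2·7^1
  c_3 = 29 = 1·7^0 + 4·7^1
  c_4 = 38 = 3·7^0 + 5·7^1
  c_5 = 0
  c_6 = 41 = 6·7^0 + 5·7^1
Factor λ_0 = (1, 3, 1, 3, 0, 6)
Factor λ_1 = (1, 2, 4, 5, 0, 5)

((1, 3, 1, 3, 0, 6), (1, 2, 4, 5, 0, 5))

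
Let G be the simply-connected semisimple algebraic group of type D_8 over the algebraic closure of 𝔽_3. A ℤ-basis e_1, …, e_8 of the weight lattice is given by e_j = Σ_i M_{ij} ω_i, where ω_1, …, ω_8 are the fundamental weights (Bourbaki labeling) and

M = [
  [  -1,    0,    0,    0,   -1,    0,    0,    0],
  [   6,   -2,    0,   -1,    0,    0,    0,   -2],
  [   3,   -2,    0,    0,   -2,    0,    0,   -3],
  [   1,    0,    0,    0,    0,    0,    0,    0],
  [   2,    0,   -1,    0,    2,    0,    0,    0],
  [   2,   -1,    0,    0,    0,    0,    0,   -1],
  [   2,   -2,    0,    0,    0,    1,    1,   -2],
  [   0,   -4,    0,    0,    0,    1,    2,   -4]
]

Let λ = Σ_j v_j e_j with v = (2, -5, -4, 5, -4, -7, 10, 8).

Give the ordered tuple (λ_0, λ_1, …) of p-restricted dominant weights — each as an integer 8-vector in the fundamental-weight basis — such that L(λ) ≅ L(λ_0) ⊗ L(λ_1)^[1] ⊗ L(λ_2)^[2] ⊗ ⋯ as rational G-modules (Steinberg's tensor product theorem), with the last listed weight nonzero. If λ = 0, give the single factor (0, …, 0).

((2, 1, 0, 2, 0, 1, 1, 1),)

Compute c_i = Σ_j M_{ij} v_j with v = (2, -5, -4, 5, -4, -7, 10, 8):
  c_1 = (-1)·(2) + (0)·(-5) + (0)·(-4) + 0·5 + (-1)·(-4) + (0)·(-7) + 0·10 + 0·8 = 2
  c_2 = 6·2 + (-2)·(-5) + (0)·(-4) + (-1)·(5) + (0)·(-4) + (0)·(-7) + 0·10 + (-2)·(8) = 1
  c_3 = 3·2 + (-2)·(-5) + (0)·(-4) + 0·5 + (-2)·(-4) + (0)·(-7) + 0·10 + (-3)·(8) = 0
  c_4 = 1·2 + (0)·(-5) + (0)·(-4) + 0·5 + (0)·(-4) + (0)·(-7) + 0·10 + 0·8 = 2
  c_5 = 2·2 + (0)·(-5) + (-1)·(-4) + 0·5 + (2)·(-4) + (0)·(-7) + 0·10 + 0·8 = 0
  c_6 = 2·2 + (-1)·(-5) + (0)·(-4) + 0·5 + (0)·(-4) + (0)·(-7) + 0·10 + (-1)·(8) = 1
  c_7 = 2·2 + (-2)·(-5) + (0)·(-4) + 0·5 + (0)·(-4) + (1)·(-7) + 1·10 + (-2)·(8) = 1
  c_8 = 0·2 + (-4)·(-5) + (0)·(-4) + 0·5 + (0)·(-4) + (1)·(-7) + 2·10 + (-4)·(8) = 1
p = 3; digits c_i = Σ_j d_{ij}·3^j, 0 ≤ d_{ij} < 3:
  c_1 = 2 = 2·3^0
  c_2 = 1 = 1·3^0
  c_3 = 0
  c_4 = 2 = 2·3^0
  c_5 = 0
  c_6 = 1 = 1·3^0
  c_7 = 1 = 1·3^0
  c_8 = 1 = 1·3^0
Factor λ_0 = (2, 1, 0, 2, 0, 1, 1, 1)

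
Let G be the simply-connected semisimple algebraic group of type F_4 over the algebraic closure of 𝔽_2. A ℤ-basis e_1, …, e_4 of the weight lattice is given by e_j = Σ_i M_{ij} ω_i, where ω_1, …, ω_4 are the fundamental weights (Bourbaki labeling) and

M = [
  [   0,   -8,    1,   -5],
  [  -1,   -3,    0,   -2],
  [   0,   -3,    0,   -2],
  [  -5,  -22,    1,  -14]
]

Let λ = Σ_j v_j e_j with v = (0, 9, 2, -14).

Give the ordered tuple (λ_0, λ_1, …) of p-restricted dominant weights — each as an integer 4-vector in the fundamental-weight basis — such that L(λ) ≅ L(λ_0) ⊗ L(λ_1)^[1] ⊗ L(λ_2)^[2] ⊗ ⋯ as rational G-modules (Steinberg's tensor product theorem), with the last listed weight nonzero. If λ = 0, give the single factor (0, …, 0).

Change of basis e → ω: c = M·v where v = (0, 9, 2, -14):
  c_1 = 0*0 + -8*9 + 1*2 + -5*-14 = 0
  c_2 = -1*0 + -3*9 + 0*2 + -2*-14 = 1
  c_3 = 0*0 + -3*9 + 0*2 + -2*-14 = 1
  c_4 = -5*0 + -22*9 + 1*2 + -14*-14 = 0
Base-2 expansion of each c_i:
  c_1 = 0
  c_2 = 1 = 1·2^0
  c_3 = 1 = 1·2^0
  c_4 = 0
λ_0 = (0, 1, 1, 0)

((0, 1, 1, 0),)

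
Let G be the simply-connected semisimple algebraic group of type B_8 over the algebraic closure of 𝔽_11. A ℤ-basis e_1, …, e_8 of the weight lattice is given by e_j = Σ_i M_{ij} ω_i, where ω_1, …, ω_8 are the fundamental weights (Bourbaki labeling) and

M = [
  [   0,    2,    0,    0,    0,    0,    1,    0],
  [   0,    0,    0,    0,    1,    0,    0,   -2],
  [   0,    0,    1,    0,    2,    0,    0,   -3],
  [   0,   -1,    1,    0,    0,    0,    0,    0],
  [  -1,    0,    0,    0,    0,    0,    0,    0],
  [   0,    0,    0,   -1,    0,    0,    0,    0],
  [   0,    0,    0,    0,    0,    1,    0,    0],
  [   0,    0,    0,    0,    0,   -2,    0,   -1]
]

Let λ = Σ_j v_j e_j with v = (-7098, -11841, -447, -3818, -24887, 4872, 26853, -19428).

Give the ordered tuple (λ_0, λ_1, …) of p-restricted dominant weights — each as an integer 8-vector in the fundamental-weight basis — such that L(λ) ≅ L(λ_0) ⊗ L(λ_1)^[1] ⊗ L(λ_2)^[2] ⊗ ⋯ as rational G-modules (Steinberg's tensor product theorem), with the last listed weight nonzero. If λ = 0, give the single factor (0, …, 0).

((3, 10, 0, 9, 3, 1, 10, 4), (2, 4, 7, 1, 7, 6, 2, 0), (4, 5, 0, 6, 3, 9, 7, 3), (2, 10, 6, 8, 5, 2, 3, 7))

Change of basis e → ω: c = M·v where v = (-7098, -11841, -447, -3818, -24887, 4872, 26853, -19428):
  c_1 = 0*-7098 + 2*-11841 + 0*-447 + 0*-3818 + 0*-24887 + 0*4872 + 1*26853 + 0*-19428 = 3171
  c_2 = 0*-7098 + 0*-11841 + 0*-447 + 0*-3818 + 1*-24887 + 0*4872 + 0*26853 + -2*-19428 = 13969
  c_3 = 0*-7098 + 0*-11841 + 1*-447 + 0*-3818 + 2*-24887 + 0*4872 + 0*26853 + -3*-19428 = 8063
  c_4 = 0*-7098 + -1*-11841 + 1*-447 + 0*-3818 + 0*-24887 + 0*4872 + 0*26853 + 0*-19428 = 11394
  c_5 = -1*-7098 + 0*-11841 + 0*-447 + 0*-3818 + 0*-24887 + 0*4872 + 0*26853 + 0*-19428 = 7098
  c_6 = 0*-7098 + 0*-11841 + 0*-447 + -1*-3818 + 0*-24887 + 0*4872 + 0*26853 + 0*-19428 = 3818
  c_7 = 0*-7098 + 0*-11841 + 0*-447 + 0*-3818 + 0*-24887 + 1*4872 + 0*26853 + 0*-19428 = 4872
  c_8 = 0*-7098 + 0*-11841 + 0*-447 + 0*-3818 + 0*-24887 + -2*4872 + 0*26853 + -1*-19428 = 9684
Expand coordinatewise in base 11:
  c_1 = 3171 = 3·11^0 + 2·11^1 + 4·11^2 + 2·11^3
  c_2 = 13969 = 10·11^0 + 4·11^1 + 5·11^2 + 10·11^3
  c_3 = 8063 = 0·11^0 + 7·11^1 + 0·11^2 + 6·11^3
  c_4 = 11394 = 9·11^0 + 1·11^1 + 6·11^2 + 8·11^3
  c_5 = 7098 = 3·11^0 + 7·11^1 + 3·11^2 + 5·11^3
  c_6 = 3818 = 1·11^0 + 6·11^1 + 9·11^2 + 2·11^3
  c_7 = 4872 = 10·11^0 + 2·11^1 + 7·11^2 + 3·11^3
  c_8 = 9684 = 4·11^0 + 0·11^1 + 3·11^2 + 7·11^3
λ_0 = (3, 10, 0, 9, 3, 1, 10, 4)
λ_1 = (2, 4, 7, 1, 7, 6, 2, 0)
λ_2 = (4, 5, 0, 6, 3, 9, 7, 3)
λ_3 = (2, 10, 6, 8, 5, 2, 3, 7)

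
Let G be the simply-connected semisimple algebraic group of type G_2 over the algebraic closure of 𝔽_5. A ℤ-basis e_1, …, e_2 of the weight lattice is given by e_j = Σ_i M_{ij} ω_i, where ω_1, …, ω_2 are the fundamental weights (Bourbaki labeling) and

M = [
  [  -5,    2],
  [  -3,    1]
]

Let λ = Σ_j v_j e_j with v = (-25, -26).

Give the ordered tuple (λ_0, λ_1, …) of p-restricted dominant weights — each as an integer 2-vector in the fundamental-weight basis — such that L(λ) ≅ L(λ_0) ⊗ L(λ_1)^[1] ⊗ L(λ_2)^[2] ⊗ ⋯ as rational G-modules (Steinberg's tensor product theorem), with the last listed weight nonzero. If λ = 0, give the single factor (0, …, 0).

((3, 4), (4, 4), (2, 1))

In the fundamental-weight basis, λ has coordinates c = M·v (v = (-25, -26)):
  c_1 = (-5)·(-25) + (2)·(-26) = 73
  c_2 = (-3)·(-25) + (1)·(-26) = 49
p = 5; digits c_i = Σ_j d_{ij}·5^j, 0 ≤ d_{ij} < 5:
  c_1 = 73 = 3·5^0 + 4·5^1 + 2·5^2
  c_2 = 49 = 4·5^0 + 4·5^1 + 1·5^2
λ_0 = (3, 4)
λ_1 = (4, 4)
λ_2 = (2, 1)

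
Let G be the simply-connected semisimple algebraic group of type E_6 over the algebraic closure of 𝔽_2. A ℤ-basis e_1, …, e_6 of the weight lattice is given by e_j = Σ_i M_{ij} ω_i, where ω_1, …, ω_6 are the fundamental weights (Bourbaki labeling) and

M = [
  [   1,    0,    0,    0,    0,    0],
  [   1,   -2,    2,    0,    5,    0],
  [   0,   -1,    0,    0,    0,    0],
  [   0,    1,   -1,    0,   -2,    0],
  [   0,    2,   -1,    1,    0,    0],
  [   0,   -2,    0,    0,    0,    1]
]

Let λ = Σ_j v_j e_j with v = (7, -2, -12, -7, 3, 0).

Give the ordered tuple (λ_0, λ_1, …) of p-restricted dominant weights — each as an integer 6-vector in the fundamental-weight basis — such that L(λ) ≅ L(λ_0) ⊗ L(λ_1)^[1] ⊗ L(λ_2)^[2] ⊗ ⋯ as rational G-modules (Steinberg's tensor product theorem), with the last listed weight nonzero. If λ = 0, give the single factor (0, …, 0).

((1, 0, 0, 0, 1, 0), (1, 1, 1, 0, 0, 0), (1, 0, 0, 1, 0, 1))

In the fundamental-weight basis, λ has coordinates c = M·v (v = (7, -2, -12, -7, 3, 0)):
  c_1 = 1*7 + 0*-2 + 0*-12 + 0*-7 + 0*3 + 0*0 = 7
  c_2 = 1*7 + -2*-2 + 2*-12 + 0*-7 + 5*3 + 0*0 = 2
  c_3 = 0*7 + -1*-2 + 0*-12 + 0*-7 + 0*3 + 0*0 = 2
  c_4 = 0*7 + 1*-2 + -1*-12 + 0*-7 + -2*3 + 0*0 = 4
  c_5 = 0*7 + 2*-2 + -1*-12 + 1*-7 + 0*3 + 0*0 = 1
  c_6 = 0*7 + -2*-2 + 0*-12 + 0*-7 + 0*3 + 1*0 = 4
Base-2 expansion of each c_i:
  c_1 = 7 = 1·2^0 + 1·2^1 + 1·2^2
  c_2 = 2 = 0·2^0 + 1·2^1
  c_3 = 2 = 0·2^0 + 1·2^1
  c_4 = 4 = 0·2^0 + 0·2^1 + 1·2^2
  c_5 = 1 = 1·2^0
  c_6 = 4 = 0·2^0 + 0·2^1 + 1·2^2
p-restricted factor λ_0 = (1, 0, 0, 0, 1, 0)
p-restricted factor λ_1 = (1, 1, 1, 0, 0, 0)
p-restricted factor λ_2 = (1, 0, 0, 1, 0, 1)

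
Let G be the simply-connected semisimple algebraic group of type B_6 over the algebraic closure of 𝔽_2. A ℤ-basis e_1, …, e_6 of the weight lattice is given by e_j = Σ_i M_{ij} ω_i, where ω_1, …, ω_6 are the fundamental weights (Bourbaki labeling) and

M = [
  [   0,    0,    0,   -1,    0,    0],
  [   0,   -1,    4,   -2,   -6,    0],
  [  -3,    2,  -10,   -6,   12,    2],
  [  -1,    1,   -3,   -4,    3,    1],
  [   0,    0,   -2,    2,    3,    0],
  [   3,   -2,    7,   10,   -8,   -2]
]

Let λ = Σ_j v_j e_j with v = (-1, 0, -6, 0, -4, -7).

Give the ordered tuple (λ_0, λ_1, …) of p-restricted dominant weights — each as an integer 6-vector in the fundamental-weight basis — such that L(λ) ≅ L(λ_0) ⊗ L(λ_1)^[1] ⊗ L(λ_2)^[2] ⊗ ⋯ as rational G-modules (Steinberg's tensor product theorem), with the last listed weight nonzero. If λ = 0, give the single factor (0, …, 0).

((0, 0, 1, 0, 0, 1),)

In the fundamental-weight basis, λ has coordinates c = M·v (v = (-1, 0, -6, 0, -4, -7)):
  c_1 = 0*-1 + 0*0 + 0*-6 + -1*0 + 0*-4 + 0*-7 = 0
  c_2 = 0*-1 + -1*0 + 4*-6 + -2*0 + -6*-4 + 0*-7 = 0
  c_3 = -3*-1 + 2*0 + -10*-6 + -6*0 + 12*-4 + 2*-7 = 1
  c_4 = -1*-1 + 1*0 + -3*-6 + -4*0 + 3*-4 + 1*-7 = 0
  c_5 = 0*-1 + 0*0 + -2*-6 + 2*0 + 3*-4 + 0*-7 = 0
  c_6 = 3*-1 + -2*0 + 7*-6 + 10*0 + -8*-4 + -2*-7 = 1
Expand coordinatewise in base 2:
  c_1 = 0
  c_2 = 0
  c_3 = 1 = 1·2^0
  c_4 = 0
  c_5 = 0
  c_6 = 1 = 1·2^0
λ_0 = (0, 0, 1, 0, 0, 1)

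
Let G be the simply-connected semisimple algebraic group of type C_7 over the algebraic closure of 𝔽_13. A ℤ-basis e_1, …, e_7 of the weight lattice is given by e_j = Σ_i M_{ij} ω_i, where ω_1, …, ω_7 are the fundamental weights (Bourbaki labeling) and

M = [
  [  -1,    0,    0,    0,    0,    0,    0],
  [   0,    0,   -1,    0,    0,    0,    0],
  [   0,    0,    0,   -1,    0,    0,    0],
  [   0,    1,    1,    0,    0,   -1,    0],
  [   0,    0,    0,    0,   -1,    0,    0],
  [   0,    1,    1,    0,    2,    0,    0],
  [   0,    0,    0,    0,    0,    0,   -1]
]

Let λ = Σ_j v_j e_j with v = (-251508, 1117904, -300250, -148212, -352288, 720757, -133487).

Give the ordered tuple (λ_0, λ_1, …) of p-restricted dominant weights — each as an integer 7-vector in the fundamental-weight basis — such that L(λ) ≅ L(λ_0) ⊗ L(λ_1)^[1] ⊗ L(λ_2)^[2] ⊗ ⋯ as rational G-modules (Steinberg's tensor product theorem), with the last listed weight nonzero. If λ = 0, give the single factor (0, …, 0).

In the fundamental-weight basis, λ has coordinates c = M·v (v = (-251508, 1117904, -300250, -148212, -352288, 720757, -133487)):
  c_1 = -1*-251508 + 0*1117904 + 0*-300250 + 0*-148212 + 0*-352288 + 0*720757 + 0*-133487 = 251508
  c_2 = 0*-251508 + 0*1117904 + -1*-300250 + 0*-148212 + 0*-352288 + 0*720757 + 0*-133487 = 300250
  c_3 = 0*-251508 + 0*1117904 + 0*-300250 + -1*-148212 + 0*-352288 + 0*720757 + 0*-133487 = 148212
  c_4 = 0*-251508 + 1*1117904 + 1*-300250 + 0*-148212 + 0*-352288 + -1*720757 + 0*-133487 = 96897
  c_5 = 0*-251508 + 0*1117904 + 0*-300250 + 0*-148212 + -1*-352288 + 0*720757 + 0*-133487 = 352288
  c_6 = 0*-251508 + 1*1117904 + 1*-300250 + 0*-148212 + 2*-352288 + 0*720757 + 0*-133487 = 113078
  c_7 = 0*-251508 + 0*1117904 + 0*-300250 + 0*-148212 + 0*-352288 + 0*720757 + -1*-133487 = 133487
Writing each c_i in base p = 13:
  c_1 = 251508 = 10·13^0 + 2·13^1 + 6·13^2 + 10·13^3 + 8·13^4
  c_2 = 300250 = 2·13^0 + 8·13^1 + 8·13^2 + 6·13^3 + 10·13^4
  c_3 = 148212 = 12·13^0 + 12·13^1 + 5·13^2 + 2·13^3 + 5·13^4
  c_4 = 96897 = 8·13^0 + 4·13^1 + 1·13^2 + 5·13^3 + 3·13^4
  c_5 = 352288 = 1·13^0 + 7·13^1 + 4·13^2 + 4·13^3 + 12·13^4
  c_6 = 113078 = 4·13^0 + 1·13^1 + 6·13^2 + 12·13^3 + 3·13^4
  c_7 = 133487 = 3·13^0 + 11·13^1 + 9·13^2 + 8·13^3 + 4·13^4
p-restricted factor λ_0 = (10, 2, 12, 8, 1, 4, 3)
p-restricted factor λ_1 = (2, 8, 12, 4, 7, 1, 11)
p-restricted factor λ_2 = (6, 8, 5, 1, 4, 6, 9)
p-restricted factor λ_3 = (10, 6, 2, 5, 4, 12, 8)
p-restricted factor λ_4 = (8, 10, 5, 3, 12, 3, 4)

((10, 2, 12, 8, 1, 4, 3), (2, 8, 12, 4, 7, 1, 11), (6, 8, 5, 1, 4, 6, 9), (10, 6, 2, 5, 4, 12, 8), (8, 10, 5, 3, 12, 3, 4))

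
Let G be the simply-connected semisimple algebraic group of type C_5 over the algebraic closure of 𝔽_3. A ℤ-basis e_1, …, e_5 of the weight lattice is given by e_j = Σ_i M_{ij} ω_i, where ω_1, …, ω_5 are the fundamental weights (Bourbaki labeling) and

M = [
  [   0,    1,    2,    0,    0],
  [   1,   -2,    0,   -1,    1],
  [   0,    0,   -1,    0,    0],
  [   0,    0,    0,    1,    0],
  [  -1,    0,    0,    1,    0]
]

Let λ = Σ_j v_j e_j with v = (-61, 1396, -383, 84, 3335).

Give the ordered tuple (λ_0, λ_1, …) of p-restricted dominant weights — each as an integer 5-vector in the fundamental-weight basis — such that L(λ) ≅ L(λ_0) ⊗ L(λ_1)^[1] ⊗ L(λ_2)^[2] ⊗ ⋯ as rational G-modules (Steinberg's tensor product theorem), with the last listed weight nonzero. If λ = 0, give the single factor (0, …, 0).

Compute c_i = Σ_j M_{ij} v_j with v = (-61, 1396, -383, 84, 3335):
  c_1 = (0)·(-61) + (1)·(1396) + (2)·(-383) + (0)·(84) + (0)·(3335) = 630
  c_2 = (1)·(-61) + (-2)·(1396) + (0)·(-383) + (-1)·(84) + (1)·(3335) = 398
  c_3 = (0)·(-61) + (0)·(1396) + (-1)·(-383) + (0)·(84) + (0)·(3335) = 383
  c_4 = (0)·(-61) + (0)·(1396) + (0)·(-383) + (1)·(84) + (0)·(3335) = 84
  c_5 = (-1)·(-61) + (0)·(1396) + (0)·(-383) + (1)·(84) + (0)·(3335) = 145
Expand coordinatewise in base 3:
  c_1 = 630 = 0·3^0 + 0·3^1 + 1·3^2 + 2·3^3 + 1·3^4 + 2·3^5
  c_2 = 398 = 2·3^0 + 0·3^1 + 2·3^2 + 2·3^3 + 1·3^4 + 1·3^5
  c_3 = 383 = 2·3^0 + 1·3^1 + 0·3^2 + 2·3^3 + 1·3^4 + 1·3^5
  c_4 = 84 = 0·3^0 + 1·3^1 + 0·3^2 + 0·3^3 + 1·3^4
  c_5 = 145 = 1·3^0 + 0·3^1 + 1·3^2 + 2·3^3 + 1·3^4
λ_0 = (0, 2, 2, 0, 1)
λ_1 = (0, 0, 1, 1, 0)
λ_2 = (1, 2, 0, 0, 1)
λ_3 = (2, 2, 2, 0, 2)
λ_4 = (1, 1, 1, 1, 1)
λ_5 = (2, 1, 1, 0, 0)

((0, 2, 2, 0, 1), (0, 0, 1, 1, 0), (1, 2, 0, 0, 1), (2, 2, 2, 0, 2), (1, 1, 1, 1, 1), (2, 1, 1, 0, 0))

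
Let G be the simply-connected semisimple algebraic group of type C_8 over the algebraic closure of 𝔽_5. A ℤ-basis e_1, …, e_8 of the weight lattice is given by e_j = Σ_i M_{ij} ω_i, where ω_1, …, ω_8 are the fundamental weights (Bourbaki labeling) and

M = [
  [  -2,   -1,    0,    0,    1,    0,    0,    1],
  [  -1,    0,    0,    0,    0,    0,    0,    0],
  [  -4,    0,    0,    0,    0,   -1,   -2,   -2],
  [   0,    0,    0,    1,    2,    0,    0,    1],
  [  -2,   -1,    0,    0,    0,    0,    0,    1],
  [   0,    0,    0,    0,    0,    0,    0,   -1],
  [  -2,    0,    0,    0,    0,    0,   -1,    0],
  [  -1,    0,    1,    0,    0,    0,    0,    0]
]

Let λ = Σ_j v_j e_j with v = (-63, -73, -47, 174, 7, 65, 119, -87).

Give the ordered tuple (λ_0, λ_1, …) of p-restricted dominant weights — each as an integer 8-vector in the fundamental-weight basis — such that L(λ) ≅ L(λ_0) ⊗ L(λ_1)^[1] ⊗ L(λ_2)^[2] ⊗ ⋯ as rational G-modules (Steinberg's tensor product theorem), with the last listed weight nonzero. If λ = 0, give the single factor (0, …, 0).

Change of basis e → ω: c = M·v where v = (-63, -73, -47, 174, 7, 65, 119, -87):
  c_1 = -2*-63 + -1*-73 + 0*-47 + 0*174 + 1*7 + 0*65 + 0*119 + 1*-87 = 119
  c_2 = -1*-63 + 0*-73 + 0*-47 + 0*174 + 0*7 + 0*65 + 0*119 + 0*-87 = 63
  c_3 = -4*-63 + 0*-73 + 0*-47 + 0*174 + 0*7 + -1*65 + -2*119 + -2*-87 = 123
  c_4 = 0*-63 + 0*-73 + 0*-47 + 1*174 + 2*7 + 0*65 + 0*119 + 1*-87 = 101
  c_5 = -2*-63 + -1*-73 + 0*-47 + 0*174 + 0*7 + 0*65 + 0*119 + 1*-87 = 112
  c_6 = 0*-63 + 0*-73 + 0*-47 + 0*174 + 0*7 + 0*65 + 0*119 + -1*-87 = 87
  c_7 = -2*-63 + 0*-73 + 0*-47 + 0*174 + 0*7 + 0*65 + -1*119 + 0*-87 = 7
  c_8 = -1*-63 + 0*-73 + 1*-47 + 0*174 + 0*7 + 0*65 + 0*119 + 0*-87 = 16
Expand coordinatewise in base 5:
  c_1 = 119 = 4·5^0 + 3·5^1 + 4·5^2
  c_2 = 63 = 3·5^0 + 2·5^1 + 2·5^2
  c_3 = 123 = 3·5^0 + 4·5^1 + 4·5^2
  c_4 = 101 = 1·5^0 + 0·5^1 + 4·5^2
  c_5 = 112 = 2·5^0 + 2·5^1 + 4·5^2
  c_6 = 87 = 2·5^0 + 2·5^1 + 3·5^2
  c_7 = 7 = 2·5^0 + 1·5^1
  c_8 = 16 = 1·5^0 + 3·5^1
Factor λ_0 = (4, 3, 3, 1, 2, 2, 2, 1)
Factor λ_1 = (3, 2, 4, 0, 2, 2, 1, 3)
Factor λ_2 = (4, 2, 4, 4, 4, 3, 0, 0)

((4, 3, 3, 1, 2, 2, 2, 1), (3, 2, 4, 0, 2, 2, 1, 3), (4, 2, 4, 4, 4, 3, 0, 0))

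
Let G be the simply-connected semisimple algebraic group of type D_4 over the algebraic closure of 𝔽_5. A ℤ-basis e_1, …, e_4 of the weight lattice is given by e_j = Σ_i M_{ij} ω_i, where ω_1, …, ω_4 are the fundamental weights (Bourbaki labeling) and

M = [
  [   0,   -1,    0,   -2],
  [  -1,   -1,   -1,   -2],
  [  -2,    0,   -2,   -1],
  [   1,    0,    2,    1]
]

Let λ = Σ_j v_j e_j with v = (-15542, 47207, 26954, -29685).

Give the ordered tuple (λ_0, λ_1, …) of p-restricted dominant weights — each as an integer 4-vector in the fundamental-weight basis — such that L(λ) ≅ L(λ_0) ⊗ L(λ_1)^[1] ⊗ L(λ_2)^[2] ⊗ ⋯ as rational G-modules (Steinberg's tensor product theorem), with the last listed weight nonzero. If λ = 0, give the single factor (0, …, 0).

((3, 1, 1, 1), (2, 0, 2, 1), (1, 0, 4, 2), (2, 1, 4, 4), (4, 1, 0, 3), (3, 0, 2, 2))

Change of basis e → ω: c = M·v where v = (-15542, 47207, 26954, -29685):
  c_1 = 0*-15542 + -1*47207 + 0*26954 + -2*-29685 = 12163
  c_2 = -1*-15542 + -1*47207 + -1*26954 + -2*-29685 = 751
  c_3 = -2*-15542 + 0*47207 + -2*26954 + -1*-29685 = 6861
  c_4 = 1*-15542 + 0*47207 + 2*26954 + 1*-29685 = 8681
Base-5 expansion of each c_i:
  c_1 = 12163 = 3·5^0 + 2·5^1 + 1·5^2 + 2·5^3 + 4·5^4 + 3·5^5
  c_2 = 751 = 1·5^0 + 0·5^1 + 0·5^2 + 1·5^3 + 1·5^4
  c_3 = 6861 = 1·5^0 + 2·5^1 + 4·5^2 + 4·5^3 + 0·5^4 + 2·5^5
  c_4 = 8681 = 1·5^0 + 1·5^1 + 2·5^2 + 4·5^3 + 3·5^4 + 2·5^5
Factor λ_0 = (3, 1, 1, 1)
Factor λ_1 = (2, 0, 2, 1)
Factor λ_2 = (1, 0, 4, 2)
Factor λ_3 = (2, 1, 4, 4)
Factor λ_4 = (4, 1, 0, 3)
Factor λ_5 = (3, 0, 2, 2)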